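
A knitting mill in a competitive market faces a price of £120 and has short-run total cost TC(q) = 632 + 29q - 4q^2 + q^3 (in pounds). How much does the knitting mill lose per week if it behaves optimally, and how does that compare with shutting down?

AVC = 29 - 4q + q^2 has its minimum £25 at q = 2; price £120 clears that bar, so the firm operates.
MC = 29 - 8q + 3q^2. Setting P = MC and taking the root on the rising branch gives q* = 7.
TR = 120·7 = 840. TC = 632 + 350 = 982. Profit = 840 − 982 = -£142.
By producing, the firm covers all variable cost plus £490 of fixed cost; shutting down would lose the full £632.

Profit = -£142 at q = 7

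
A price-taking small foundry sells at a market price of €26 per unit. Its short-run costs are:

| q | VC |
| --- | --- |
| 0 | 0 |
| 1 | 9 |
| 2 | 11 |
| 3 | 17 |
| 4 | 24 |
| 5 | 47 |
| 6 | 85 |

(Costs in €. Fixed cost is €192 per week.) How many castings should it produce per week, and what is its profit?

Profit at each row (π = 26q − TC): q=0: -192; q=1: -175; q=2: -151; q=3: -131; q=4: -112; q=5: -109; q=6: -121.
Profit is maximized at q = 5. AVC there is 47/5 = €9.40 ≤ P, so producing beats shutting down (which would give -€192).

q = 5; profit = -€109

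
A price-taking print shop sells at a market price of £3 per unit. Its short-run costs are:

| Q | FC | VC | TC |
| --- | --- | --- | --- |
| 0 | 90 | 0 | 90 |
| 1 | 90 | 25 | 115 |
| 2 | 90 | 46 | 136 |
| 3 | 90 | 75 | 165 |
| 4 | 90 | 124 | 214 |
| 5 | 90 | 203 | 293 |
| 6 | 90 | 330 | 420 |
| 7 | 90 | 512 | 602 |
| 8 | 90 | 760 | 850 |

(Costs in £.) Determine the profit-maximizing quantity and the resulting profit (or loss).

Q = 0 (shut down); profit = -£90

Profit at each row (π = 3Q − TC): Q=0: -90; Q=1: -112; Q=2: -130; Q=3: -156; Q=4: -202; Q=5: -278; Q=6: -402; Q=7: -581; Q=8: -826.
Profit is highest at Q = 0. Equivalently, the lowest AVC in the table is 46/2 ≈ £23 at Q = 2, and P = £3 falls below it — price never covers variable cost, so the firm shuts down and loses only its fixed cost.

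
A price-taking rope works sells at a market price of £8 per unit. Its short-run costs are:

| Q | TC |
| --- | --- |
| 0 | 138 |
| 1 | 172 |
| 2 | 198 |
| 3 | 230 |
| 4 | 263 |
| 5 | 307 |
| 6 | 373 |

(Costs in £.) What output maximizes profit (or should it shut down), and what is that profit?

Tabulate TR − TC: Q=0: -138; Q=1: -164; Q=2: -182; Q=3: -206; Q=4: -231; Q=5: -267; Q=6: -325.
Profit is highest at Q = 0. Equivalently, the lowest AVC in the table is 60/2 ≈ £30 at Q = 2, and P = £8 falls below it — price never covers variable cost, so the firm shuts down and loses only its fixed cost.

Q = 0 (shut down); profit = -£138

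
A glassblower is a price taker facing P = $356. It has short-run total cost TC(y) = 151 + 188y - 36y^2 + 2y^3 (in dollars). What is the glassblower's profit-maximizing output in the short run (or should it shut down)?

Variable cost is VC = 188y - 36y^2 + 2y^3, so AVC = VC/y = 188 - 36y + 2y^2 and MC = dTC/dy = 188 - 72y + 6y^2.
The AVC parabola has its vertex at y = 36/4 = 9, where AVC = 188 - 36·9 + 2·9^2 = $26.
Since P = $356 ≥ min AVC = $26, price covers variable cost and the firm should produce.
Set P = MC: 356 = 188 - 72y + 6y^2 → -168 - 72y + 6y^2 = 0. The roots are y = -2 and y = 14; the profit-maximizing output is on the rising part of MC, so y* = 14.
Check: AVC at y = 14 is $76 ≤ P, so revenue covers variable cost.
Profit = P·y − TC = 356·14 − 1215 = $3769.

Produce at y = 14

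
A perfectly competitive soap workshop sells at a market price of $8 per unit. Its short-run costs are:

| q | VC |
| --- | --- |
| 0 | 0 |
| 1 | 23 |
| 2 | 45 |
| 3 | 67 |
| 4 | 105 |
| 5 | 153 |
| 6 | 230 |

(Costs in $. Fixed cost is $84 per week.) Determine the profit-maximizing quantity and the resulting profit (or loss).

Compute π = P·q − TC at each output: q=0: -84; q=1: -99; q=2: -113; q=3: -127; q=4: -157; q=5: -197; q=6: -266.
Profit is highest at q = 0. Equivalently, the lowest AVC in the table is 67/3 ≈ $22.33 at q = 3, and P = $8 falls below it — price never covers variable cost, so the firm shuts down and loses only its fixed cost.

q = 0 (shut down); profit = -$84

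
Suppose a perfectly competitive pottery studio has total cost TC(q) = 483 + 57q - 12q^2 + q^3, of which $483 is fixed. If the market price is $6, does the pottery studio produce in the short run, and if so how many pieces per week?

Shut down

Variable cost is VC = 57q - 12q^2 + q^3, so AVC = VC/q = 57 - 12q + q^2 and MC = dTC/dq = 57 - 24q + 3q^2.
AVC is minimized where dAVC/dq = -12 + 2q = 0, at q = 6; min AVC = 57 - 12·6 + 6^2 = $21.
With P < min AVC ($6 < $21), every unit sold adds to the loss.
The firm minimizes its loss by shutting down and losing only its fixed cost of $483.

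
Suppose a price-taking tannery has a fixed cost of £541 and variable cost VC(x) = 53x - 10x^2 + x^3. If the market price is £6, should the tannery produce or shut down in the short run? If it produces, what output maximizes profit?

Shut down

Strip out fixed cost: VC = 53x - 10x^2 + x^3. Then AVC = 53 - 10x + x^2 and MC = 53 - 20x + 3x^2.
AVC is minimized where dAVC/dx = -10 + 2x = 0, at x = 5; min AVC = 53 - 10·5 + 5^2 = £28.
P = £6 lies below min AVC = £28; no output level covers variable cost.
Best response: produce nothing and absorb the £541 fixed cost.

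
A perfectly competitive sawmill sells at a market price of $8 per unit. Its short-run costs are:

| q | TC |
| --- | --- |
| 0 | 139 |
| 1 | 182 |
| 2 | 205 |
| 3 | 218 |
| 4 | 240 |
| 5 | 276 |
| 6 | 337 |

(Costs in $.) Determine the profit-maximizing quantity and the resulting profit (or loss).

Compute π = P·q − TC at each output: q=0: -139; q=1: -174; q=2: -189; q=3: -194; q=4: -208; q=5: -236; q=6: -289.
Profit is highest at q = 0. Equivalently, the lowest AVC in the table is 101/4 ≈ $25.25 at q = 4, and P = $8 falls below it — price never covers variable cost, so the firm shuts down and loses only its fixed cost.

q = 0 (shut down); profit = -$139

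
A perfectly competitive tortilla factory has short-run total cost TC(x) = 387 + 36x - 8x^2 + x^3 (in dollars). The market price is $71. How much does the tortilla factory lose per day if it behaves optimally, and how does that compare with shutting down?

AVC = 36 - 8x + x^2; min AVC = $20 at x = 4. Since P = $71 ≥ min AVC, the firm produces.
MC = 36 - 16x + 3x^2. Setting P = MC and taking the root on the rising branch gives x* = 7.
TR = 71·7 = 497. TC = 387 + 203 = 590. Profit = 497 − 590 = -$93.
Shutting down would mean losing the fixed cost of $387, so operating at a loss of $93 is better by $294.

Profit = -$93 at x = 7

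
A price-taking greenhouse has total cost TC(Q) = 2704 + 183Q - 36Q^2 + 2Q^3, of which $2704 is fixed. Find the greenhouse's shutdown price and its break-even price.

AVC = 183 - 36Q + 2Q^2; minimized at Q = 9, giving min AVC = $21. That is the shutdown price.
ATC = 2704/Q + 183 - 36Q + 2Q^2. Setting dATC/dQ = −2704/Q^2 − 36 + 4Q = 0 gives Q = 13 (since 4·13^3 − 36·13^2 = 2704).
min ATC = 2704/13 + 183 − 36·13 + 2·13^2 = $261. That is the break-even price.
Between these two prices the firm operates at a loss; above $261 it earns a profit.

Shutdown price = $21; break-even price = $261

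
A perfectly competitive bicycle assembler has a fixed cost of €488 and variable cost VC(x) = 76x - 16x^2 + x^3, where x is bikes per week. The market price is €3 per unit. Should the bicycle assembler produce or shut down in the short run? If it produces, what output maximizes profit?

Shut down

Strip out fixed cost: VC = 76x - 16x^2 + x^3. Then AVC = 76 - 16x + x^2 and MC = 76 - 32x + 3x^2.
AVC is minimized where dAVC/dx = -16 + 2x = 0, at x = 8; min AVC = 76 - 16·8 + 8^2 = €12.
Since P = €3 < min AVC = €12, price fails to cover variable cost at any output.
Shutting down limits the loss to fixed cost, €488.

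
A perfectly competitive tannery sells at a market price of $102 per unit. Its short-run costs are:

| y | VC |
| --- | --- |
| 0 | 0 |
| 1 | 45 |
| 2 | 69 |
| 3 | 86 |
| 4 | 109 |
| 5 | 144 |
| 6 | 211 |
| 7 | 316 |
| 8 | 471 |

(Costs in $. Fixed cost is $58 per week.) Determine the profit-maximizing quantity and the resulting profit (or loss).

Profit at each row (π = 102y − TC): y=0: -58; y=1: -1; y=2: 77; y=3: 162; y=4: 241; y=5: 308; y=6: 343; y=7: 340; y=8: 287.
Profit is maximized at y = 6. AVC there is 211/6 = $35.17 ≤ P, so producing beats shutting down (which would give -$58).

y = 6; profit = $343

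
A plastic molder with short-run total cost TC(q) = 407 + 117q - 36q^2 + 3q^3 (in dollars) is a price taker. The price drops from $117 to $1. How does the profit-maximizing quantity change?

MC = 117 - 72q + 9q^2; the shutdown threshold is min AVC = $9 (at q = 6).
With P = $117 above the shutdown price, P = MC gives q = 8.
At P = $1 < min AVC = $9, price no longer covers variable cost at any output, so the firm shuts down: q = 0.

Output falls from 8 to 0 (the firm shuts down)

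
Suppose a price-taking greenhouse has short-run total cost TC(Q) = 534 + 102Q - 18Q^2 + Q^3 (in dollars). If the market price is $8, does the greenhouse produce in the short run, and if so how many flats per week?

From TC, MC = TC'(Q) = 102 - 36Q + 3Q^2 and AVC = VC/Q = 102 - 18Q + Q^2.
AVC is minimized where dAVC/dQ = -18 + 2Q = 0, at Q = 9; min AVC = 102 - 18·9 + 9^2 = $21.
With P < min AVC ($8 < $21), every unit sold adds to the loss.
The firm minimizes its loss by shutting down and losing only its fixed cost of $534.

Shut down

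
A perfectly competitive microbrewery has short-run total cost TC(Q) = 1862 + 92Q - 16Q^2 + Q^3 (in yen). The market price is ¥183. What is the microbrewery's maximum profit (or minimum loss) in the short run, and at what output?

AVC = 92 - 16Q + Q^2; min AVC = ¥28 at Q = 8. Since P = ¥183 ≥ min AVC, the firm produces.
With MC = 92 - 32Q + 3Q^2, P = MC on the upward-sloping part at Q* = 13.
TR = 183·13 = 2379. TC = 1862 + 689 = 2551. Profit = 2379 − 2551 = -¥172.
By producing, the firm covers all variable cost plus ¥1690 of fixed cost; shutting down would lose the full ¥1862.

Profit = -¥172 at Q = 13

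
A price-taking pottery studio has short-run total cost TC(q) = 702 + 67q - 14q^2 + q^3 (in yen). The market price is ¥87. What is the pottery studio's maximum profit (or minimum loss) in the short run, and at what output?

Profit = -¥102 at q = 10

AVC = 67 - 14q + q^2; min AVC = ¥18 at q = 7. Since P = ¥87 ≥ min AVC, the firm produces.
With MC = 67 - 28q + 3q^2, P = MC on the upward-sloping part at q* = 10.
TR = 87·10 = 870. TC = 702 + 270 = 972. Profit = 870 − 972 = -¥102.
That loss of ¥102 beats the ¥702 the firm would lose by shutting down; producing recovers ¥600 of fixed cost.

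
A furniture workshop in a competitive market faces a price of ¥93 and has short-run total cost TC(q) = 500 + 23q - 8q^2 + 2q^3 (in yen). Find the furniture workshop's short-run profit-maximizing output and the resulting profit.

Profit = -¥200 at q = 5

AVC = 23 - 8q + 2q^2; min AVC = ¥15 at q = 2. Since P = ¥93 ≥ min AVC, the firm produces.
With MC = 23 - 16q + 6q^2, P = MC on the upward-sloping part at q* = 5.
TR = 93·5 = 465. TC = 500 + 165 = 665. Profit = 465 − 665 = -¥200.
Shutting down would mean losing the fixed cost of ¥500, so operating at a loss of ¥200 is better by ¥300.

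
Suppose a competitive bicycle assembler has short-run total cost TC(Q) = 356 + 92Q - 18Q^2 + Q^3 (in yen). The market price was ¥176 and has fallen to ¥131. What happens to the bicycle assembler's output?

AVC = 92 - 18Q + Q^2, minimized at Q = 9 where min AVC = ¥11. MC = 92 - 36Q + 3Q^2.
With P = ¥176 above the shutdown price, P = MC gives Q = 14.
At P = ¥131 ≥ min AVC, set P = MC: Q = 13. The firm stays open but cuts output.

Output falls from 14 to 13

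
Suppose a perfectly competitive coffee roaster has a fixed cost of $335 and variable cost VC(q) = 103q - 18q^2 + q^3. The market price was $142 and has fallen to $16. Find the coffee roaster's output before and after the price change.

AVC = 103 - 18q + q^2, minimized at q = 9 where min AVC = $22. MC = 103 - 36q + 3q^2.
At P = $142 ≥ min AVC, set P = MC on the rising branch: q = 13.
At P = $16 < min AVC = $22, price no longer covers variable cost at any output, so the firm shuts down: q = 0.

Output falls from 13 to 0 (the firm shuts down)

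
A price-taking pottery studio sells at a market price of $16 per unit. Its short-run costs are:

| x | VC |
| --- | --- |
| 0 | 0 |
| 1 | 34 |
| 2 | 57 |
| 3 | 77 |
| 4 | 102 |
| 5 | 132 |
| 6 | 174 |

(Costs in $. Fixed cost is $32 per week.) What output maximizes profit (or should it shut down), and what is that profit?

x = 0 (shut down); profit = -$32

Compute π = P·x − TC at each output: x=0: -32; x=1: -50; x=2: -57; x=3: -61; x=4: -70; x=5: -84; x=6: -110.
Profit is highest at x = 0. Equivalently, the lowest AVC in the table is 102/4 ≈ $25.50 at x = 4, and P = $16 falls below it — price never covers variable cost, so the firm shuts down and loses only its fixed cost.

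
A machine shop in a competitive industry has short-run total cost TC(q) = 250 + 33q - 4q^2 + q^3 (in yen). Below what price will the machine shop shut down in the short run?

The shutdown price is the minimum of AVC. VC = 33q - 4q^2 + q^3, so AVC = 33 - 4q + q^2.
dAVC/dq = -4 + 2q = 0 gives q = 2. min AVC = 33 - 4·2 + 2^2 = 29.
So the shutdown price is ¥29.

¥29 per unit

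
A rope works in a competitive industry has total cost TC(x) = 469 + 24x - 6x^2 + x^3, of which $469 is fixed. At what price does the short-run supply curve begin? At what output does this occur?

$15 per unit, at x = 3

The firm shuts down when price falls below the minimum of average variable cost. AVC = VC/x = 24 - 6x + x^2.
At the minimum of AVC, MC = AVC. MC = 24 - 12x + 3x^2; setting MC = AVC gives 2x^2 - 6x = 0, so x = 3. min AVC = 15.
The firm shuts down for any P below $15.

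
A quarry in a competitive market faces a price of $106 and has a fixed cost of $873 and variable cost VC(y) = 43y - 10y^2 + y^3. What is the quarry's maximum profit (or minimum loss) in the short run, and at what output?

AVC = 43 - 10y + y^2 has its minimum $18 at y = 5; price $106 clears that bar, so the firm operates.
With MC = 43 - 20y + 3y^2, P = MC on the upward-sloping part at y* = 9.
TR = 106·9 = 954. TC = 873 + 306 = 1179. Profit = 954 − 1179 = -$225.
That loss of $225 beats the $873 the firm would lose by shutting down; producing recovers $648 of fixed cost.

Profit = -$225 at y = 9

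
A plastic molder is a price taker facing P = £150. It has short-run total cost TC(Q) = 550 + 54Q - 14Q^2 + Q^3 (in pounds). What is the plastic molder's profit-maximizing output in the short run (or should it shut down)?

Produce at Q = 12

Variable cost is VC = 54Q - 14Q^2 + Q^3, so AVC = VC/Q = 54 - 14Q + Q^2 and MC = dTC/dQ = 54 - 28Q + 3Q^2.
The AVC parabola has its vertex at Q = 14/2 = 7, where AVC = 54 - 14·7 + 7^2 = £5.
P = £150 exceeds min AVC = £5, so the firm stays open.
Solving P = MC: -96 - 28Q + 3Q^2 = 0 ⇒ Q = -8/3 or 12. On the upward-sloping branch, Q* = 12.
Check: AVC at Q = 12 is £30 ≤ P, so revenue covers variable cost.
Profit = P·Q − TC = 150·12 − 910 = £890.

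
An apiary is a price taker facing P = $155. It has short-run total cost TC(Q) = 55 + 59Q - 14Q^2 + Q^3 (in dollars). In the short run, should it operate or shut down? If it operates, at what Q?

Variable cost is VC = 59Q - 14Q^2 + Q^3, so AVC = VC/Q = 59 - 14Q + Q^2 and MC = dTC/dQ = 59 - 28Q + 3Q^2.
AVC hits its minimum where MC = AVC, at Q = 7, giving min AVC = 59 - 14·7 + 7^2 = $10.
Because $155 ≥ $10, revenue can cover variable cost; the firm operates.
Solving P = MC: -96 - 28Q + 3Q^2 = 0 ⇒ Q = -8/3 or 12. On the upward-sloping branch, Q* = 12.
Check: AVC at Q = 12 is $35 ≤ P, so revenue covers variable cost.
Profit = P·Q − TC = 155·12 − 475 = $1385.

Produce at Q = 12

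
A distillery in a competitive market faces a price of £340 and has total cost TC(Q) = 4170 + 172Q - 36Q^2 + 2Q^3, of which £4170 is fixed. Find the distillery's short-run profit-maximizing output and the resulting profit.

AVC = 172 - 36Q + 2Q^2; min AVC = £10 at Q = 9. Since P = £340 ≥ min AVC, the firm produces.
MC = 172 - 72Q + 6Q^2. Setting P = MC and taking the root on the rising branch gives Q* = 14.
TR = 340·14 = 4760. TC = 4170 + 840 = 5010. Profit = 4760 − 5010 = -£250.
That loss of £250 beats the £4170 the firm would lose by shutting down; producing recovers £3920 of fixed cost.

Profit = -£250 at Q = 14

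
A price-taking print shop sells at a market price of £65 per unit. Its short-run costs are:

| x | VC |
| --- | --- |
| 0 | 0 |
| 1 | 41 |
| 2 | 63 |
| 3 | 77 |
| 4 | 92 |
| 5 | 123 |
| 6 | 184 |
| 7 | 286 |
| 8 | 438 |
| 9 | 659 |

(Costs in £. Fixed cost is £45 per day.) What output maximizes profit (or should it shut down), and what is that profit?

x = 6; profit = £161

Compute π = P·x − TC at each output: x=0: -45; x=1: -21; x=2: 22; x=3: 73; x=4: 123; x=5: 157; x=6: 161; x=7: 124; x=8: 37; x=9: -119.
Profit is maximized at x = 6. AVC there is 184/6 = £30.67 ≤ P, so producing beats shutting down (which would give -£45).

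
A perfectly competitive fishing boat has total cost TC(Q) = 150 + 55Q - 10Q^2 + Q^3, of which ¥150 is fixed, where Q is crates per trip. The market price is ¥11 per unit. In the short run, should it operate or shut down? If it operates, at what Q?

Shut down

From TC, MC = TC'(Q) = 55 - 20Q + 3Q^2 and AVC = VC/Q = 55 - 10Q + Q^2.
The AVC parabola has its vertex at Q = 10/2 = 5, where AVC = 55 - 10·5 + 5^2 = ¥30.
P = ¥11 lies below min AVC = ¥30; no output level covers variable cost.
The firm minimizes its loss by shutting down and losing only its fixed cost of ¥150.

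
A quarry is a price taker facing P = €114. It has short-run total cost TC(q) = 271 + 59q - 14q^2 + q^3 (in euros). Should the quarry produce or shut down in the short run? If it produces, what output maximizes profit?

From TC, MC = TC'(q) = 59 - 28q + 3q^2 and AVC = VC/q = 59 - 14q + q^2.
AVC is minimized where dAVC/dq = -14 + 2q = 0, at q = 7; min AVC = 59 - 14·7 + 7^2 = €10.
P = €114 exceeds min AVC = €10, so the firm stays open.
P = MC gives -55 - 28q + 3q^2 = 0, with roots -5/3 and 11. Take the larger (rising MC): q* = 11.
Check: AVC at q = 11 is €26 ≤ P, so revenue covers variable cost.
Profit = P·q − TC = 114·11 − 557 = €697.

Produce at q = 11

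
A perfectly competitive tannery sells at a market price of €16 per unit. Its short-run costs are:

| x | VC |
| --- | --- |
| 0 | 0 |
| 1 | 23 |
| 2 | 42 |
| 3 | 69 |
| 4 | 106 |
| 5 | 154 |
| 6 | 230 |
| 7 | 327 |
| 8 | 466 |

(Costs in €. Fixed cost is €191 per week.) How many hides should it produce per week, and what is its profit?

Tabulate TR − TC: x=0: -191; x=1: -198; x=2: -201; x=3: -212; x=4: -233; x=5: -265; x=6: -325; x=7: -406; x=8: -529.
Profit is highest at x = 0. Equivalently, the lowest AVC in the table is 42/2 ≈ €21 at x = 2, and P = €16 falls below it — price never covers variable cost, so the firm shuts down and loses only its fixed cost.

x = 0 (shut down); profit = -€191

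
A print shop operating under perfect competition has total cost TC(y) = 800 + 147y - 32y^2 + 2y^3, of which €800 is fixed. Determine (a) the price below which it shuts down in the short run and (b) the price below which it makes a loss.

Shutdown price = min AVC. AVC = 147 - 32y + 2y^2, with vertex at y = 8 and minimum €19.
ATC = 800/y + 147 - 32y + 2y^2. Setting dATC/dy = −800/y^2 − 32 + 4y = 0 gives y = 10 (since 4·10^3 − 32·10^2 = 800).
min ATC = 800/10 + 147 − 32·10 + 2·10^2 = €107. That is the break-even price.
For €19 ≤ P < €107 the firm produces at a loss; below €19 it shuts down.

Shutdown price = €19; break-even price = €107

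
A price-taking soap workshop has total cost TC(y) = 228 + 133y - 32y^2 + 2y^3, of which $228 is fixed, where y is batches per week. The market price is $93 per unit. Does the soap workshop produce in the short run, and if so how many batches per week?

Variable cost is VC = 133y - 32y^2 + 2y^3, so AVC = VC/y = 133 - 32y + 2y^2 and MC = dTC/dy = 133 - 64y + 6y^2.
AVC is minimized where dAVC/dy = -32 + 4y = 0, at y = 8; min AVC = 133 - 32·8 + 2·8^2 = $5.
Since P = $93 ≥ min AVC = $5, price covers variable cost and the firm should produce.
P = MC gives 40 - 64y + 6y^2 = 0, with roots 2/3 and 10. Take the larger (rising MC): y* = 10.
Check: AVC at y = 10 is $13 ≤ P, so revenue covers variable cost.
Profit = P·y − TC = 93·10 − 358 = $572.

Produce at y = 10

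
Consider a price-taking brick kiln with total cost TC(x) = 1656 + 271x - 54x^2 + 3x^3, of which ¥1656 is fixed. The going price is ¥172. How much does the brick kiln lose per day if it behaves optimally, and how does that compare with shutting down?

Profit = -¥204 at x = 11

AVC = 271 - 54x + 3x^2; min AVC = ¥28 at x = 9. Since P = ¥172 ≥ min AVC, the firm produces.
With MC = 271 - 108x + 9x^2, P = MC on the upward-sloping part at x* = 11.
TR = 172·11 = 1892. TC = 1656 + 440 = 2096. Profit = 1892 − 2096 = -¥204.
That loss of ¥204 beats the ¥1656 the firm would lose by shutting down; producing recovers ¥1452 of fixed cost.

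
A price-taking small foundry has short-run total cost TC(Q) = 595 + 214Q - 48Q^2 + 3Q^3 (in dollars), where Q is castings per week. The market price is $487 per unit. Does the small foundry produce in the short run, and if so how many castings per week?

Variable cost is VC = 214Q - 48Q^2 + 3Q^3, so AVC = VC/Q = 214 - 48Q + 3Q^2 and MC = dTC/dQ = 214 - 96Q + 9Q^2.
The AVC parabola has its vertex at Q = 48/6 = 8, where AVC = 214 - 48·8 + 3·8^2 = $22.
Since P = $487 ≥ min AVC = $22, price covers variable cost and the firm should produce.
Solving P = MC: -273 - 96Q + 9Q^2 = 0 ⇒ Q = -7/3 or 13. On the upward-sloping branch, Q* = 13.
Check: AVC at Q = 13 is $97 ≤ P, so revenue covers variable cost.
Profit = P·Q − TC = 487·13 − 1856 = $4475.

Produce at Q = 13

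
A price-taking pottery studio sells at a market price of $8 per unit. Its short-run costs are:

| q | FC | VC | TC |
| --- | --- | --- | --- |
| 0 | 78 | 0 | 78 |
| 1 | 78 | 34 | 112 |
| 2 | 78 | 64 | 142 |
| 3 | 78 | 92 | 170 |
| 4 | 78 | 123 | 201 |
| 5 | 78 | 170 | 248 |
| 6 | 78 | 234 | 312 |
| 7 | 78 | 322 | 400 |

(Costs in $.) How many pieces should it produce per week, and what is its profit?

Compute π = P·q − TC at each output: q=0: -78; q=1: -104; q=2: -126; q=3: -146; q=4: -169; q=5: -208; q=6: -264; q=7: -344.
Profit is highest at q = 0. Equivalently, the lowest AVC in the table is 92/3 ≈ $30.67 at q = 3, and P = $8 falls below it — price never covers variable cost, so the firm shuts down and loses only its fixed cost.

q = 0 (shut down); profit = -$78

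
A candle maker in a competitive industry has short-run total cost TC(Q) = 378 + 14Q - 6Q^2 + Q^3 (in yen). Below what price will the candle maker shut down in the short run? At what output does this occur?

¥5 per unit, at Q = 3

The shutdown price is the minimum of AVC. VC = 14Q - 6Q^2 + Q^3, so AVC = 14 - 6Q + Q^2.
At the minimum of AVC, MC = AVC. MC = 14 - 12Q + 3Q^2; setting MC = AVC gives 2Q^2 - 6Q = 0, so Q = 3. min AVC = 5.
The firm shuts down for any P below ¥5.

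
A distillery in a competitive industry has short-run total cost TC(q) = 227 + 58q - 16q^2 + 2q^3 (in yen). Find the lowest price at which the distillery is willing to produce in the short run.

The firm shuts down when price falls below the minimum of average variable cost. AVC = VC/q = 58 - 16q + 2q^2.
At the minimum of AVC, MC = AVC. MC = 58 - 32q + 6q^2; setting MC = AVC gives 4q^2 - 16q = 0, so q = 4. min AVC = 26.
For P < ¥26 the firm produces nothing.

¥26 per unit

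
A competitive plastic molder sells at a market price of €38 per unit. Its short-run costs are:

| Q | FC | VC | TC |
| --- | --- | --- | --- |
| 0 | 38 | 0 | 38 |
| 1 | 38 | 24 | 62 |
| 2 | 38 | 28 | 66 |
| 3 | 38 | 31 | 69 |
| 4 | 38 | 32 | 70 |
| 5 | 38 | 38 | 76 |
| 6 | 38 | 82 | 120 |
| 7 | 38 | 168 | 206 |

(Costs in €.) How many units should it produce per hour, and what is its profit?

Q = 5; profit = €114

Tabulate TR − TC: Q=0: -38; Q=1: -24; Q=2: 10; Q=3: 45; Q=4: 82; Q=5: 114; Q=6: 108; Q=7: 60.
Profit is maximized at Q = 5. AVC there is 38/5 = €7.60 ≤ P, so producing beats shutting down (which would give -€38).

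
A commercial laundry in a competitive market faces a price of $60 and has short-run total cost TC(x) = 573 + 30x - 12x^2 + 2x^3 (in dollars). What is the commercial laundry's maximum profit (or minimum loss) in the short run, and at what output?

AVC = 30 - 12x + 2x^2 has its minimum $12 at x = 3; price $60 clears that bar, so the firm operates.
MC = 30 - 24x + 6x^2. Setting P = MC and taking the root on the rising branch gives x* = 5.
TR = 60·5 = 300. TC = 573 + 100 = 673. Profit = 300 − 673 = -$373.
Shutting down would mean losing the fixed cost of $573, so operating at a loss of $373 is better by $200.

Profit = -$373 at x = 5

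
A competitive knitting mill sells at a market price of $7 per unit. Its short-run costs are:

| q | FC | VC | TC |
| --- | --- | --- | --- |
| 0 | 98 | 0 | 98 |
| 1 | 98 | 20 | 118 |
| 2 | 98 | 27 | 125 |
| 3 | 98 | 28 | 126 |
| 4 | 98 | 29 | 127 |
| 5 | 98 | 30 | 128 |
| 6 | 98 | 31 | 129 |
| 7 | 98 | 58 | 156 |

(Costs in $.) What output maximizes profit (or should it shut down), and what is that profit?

q = 6; profit = -$87

Tabulate TR − TC: q=0: -98; q=1: -111; q=2: -111; q=3: -105; q=4: -99; q=5: -93; q=6: -87; q=7: -107.
Profit is maximized at q = 6. AVC there is 31/6 = $5.17 ≤ P, so producing beats shutting down (which would give -$98).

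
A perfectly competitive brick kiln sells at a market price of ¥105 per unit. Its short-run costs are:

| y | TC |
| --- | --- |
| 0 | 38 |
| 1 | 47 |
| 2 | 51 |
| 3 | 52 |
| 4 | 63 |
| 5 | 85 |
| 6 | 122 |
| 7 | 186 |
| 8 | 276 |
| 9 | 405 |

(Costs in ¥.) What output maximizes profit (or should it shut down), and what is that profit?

Tabulate TR − TC: y=0: -38; y=1: 58; y=2: 159; y=3: 263; y=4: 357; y=5: 440; y=6: 508; y=7: 549; y=8: 564; y=9: 540.
Profit is maximized at y = 8. AVC there is 238/8 = ¥29.75 ≤ P, so producing beats shutting down (which would give -¥38).

y = 8; profit = ¥564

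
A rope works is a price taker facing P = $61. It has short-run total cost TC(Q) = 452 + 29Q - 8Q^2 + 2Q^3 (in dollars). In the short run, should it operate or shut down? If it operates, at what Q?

Strip out fixed cost: VC = 29Q - 8Q^2 + 2Q^3. Then AVC = 29 - 8Q + 2Q^2 and MC = 29 - 16Q + 6Q^2.
AVC hits its minimum where MC = AVC, at Q = 2, giving min AVC = 29 - 8·2 + 2·2^2 = $21.
P = $61 exceeds min AVC = $21, so the firm stays open.
Solving P = MC: -32 - 16Q + 6Q^2 = 0 ⇒ Q = -4/3 or 4. On the upward-sloping branch, Q* = 4.
Check: AVC at Q = 4 is $29 ≤ P, so revenue covers variable cost.
Profit = P·Q − TC = 61·4 − 568 = -$324, a loss, but smaller than the $452 fixed cost the firm would lose by shutting down.

Produce at Q = 4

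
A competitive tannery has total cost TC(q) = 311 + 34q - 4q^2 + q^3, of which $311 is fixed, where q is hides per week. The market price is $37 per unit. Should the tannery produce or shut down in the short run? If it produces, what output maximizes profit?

Produce at q = 3

Variable cost is VC = 34q - 4q^2 + q^3, so AVC = VC/q = 34 - 4q + q^2 and MC = dTC/dq = 34 - 8q + 3q^2.
AVC is minimized where dAVC/dq = -4 + 2q = 0, at q = 2; min AVC = 34 - 4·2 + 2^2 = $30.
Because $37 ≥ $30, revenue can cover variable cost; the firm operates.
Solving P = MC: -3 - 8q + 3q^2 = 0 ⇒ q = -1/3 or 3. On the upward-sloping branch, q* = 3.
Check: AVC at q = 3 is $31 ≤ P, so revenue covers variable cost.
Profit = P·q − TC = 37·3 − 404 = -$293, a loss, but smaller than the $311 fixed cost the firm would lose by shutting down.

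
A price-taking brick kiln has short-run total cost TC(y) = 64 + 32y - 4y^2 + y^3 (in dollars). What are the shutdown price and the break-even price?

AVC = 32 - 4y + y^2; minimized at y = 2, giving min AVC = $28. That is the shutdown price.
ATC = 64/y + 32 - 4y + y^2. Setting dATC/dy = −64/y^2 − 4 + 2y = 0 gives y = 4 (since 2·4^3 − 4·4^2 = 64).
min ATC = 64/4 + 32 − 4·4 + 4^2 = $48. That is the break-even price.
Between these two prices the firm operates at a loss; above $48 it earns a profit.

Shutdown price = $28; break-even price = $48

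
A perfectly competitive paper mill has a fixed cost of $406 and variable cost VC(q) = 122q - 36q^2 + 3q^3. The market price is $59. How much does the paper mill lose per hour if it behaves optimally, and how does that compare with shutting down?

AVC = 122 - 36q + 3q^2 has its minimum $14 at q = 6; price $59 clears that bar, so the firm operates.
MC = 122 - 72q + 9q^2. Setting P = MC and taking the root on the rising branch gives q* = 7.
TR = 59·7 = 413. TC = 406 + 119 = 525. Profit = 413 − 525 = -$112.
Shutting down would mean losing the fixed cost of $406, so operating at a loss of $112 is better by $294.

Profit = -$112 at q = 7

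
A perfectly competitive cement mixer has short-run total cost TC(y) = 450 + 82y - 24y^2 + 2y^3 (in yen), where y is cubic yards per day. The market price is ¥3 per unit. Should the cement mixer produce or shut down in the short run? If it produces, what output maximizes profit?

Shut down

From TC, MC = TC'(y) = 82 - 48y + 6y^2 and AVC = VC/y = 82 - 24y + 2y^2.
AVC is minimized where dAVC/dy = -24 + 4y = 0, at y = 6; min AVC = 82 - 24·6 + 2·6^2 = ¥10.
Since P = ¥3 < min AVC = ¥10, price fails to cover variable cost at any output.
Shutting down limits the loss to fixed cost, ¥450.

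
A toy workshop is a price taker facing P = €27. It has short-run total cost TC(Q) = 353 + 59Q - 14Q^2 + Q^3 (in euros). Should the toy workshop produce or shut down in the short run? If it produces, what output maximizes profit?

Strip out fixed cost: VC = 59Q - 14Q^2 + Q^3. Then AVC = 59 - 14Q + Q^2 and MC = 59 - 28Q + 3Q^2.
AVC hits its minimum where MC = AVC, at Q = 7, giving min AVC = 59 - 14·7 + 7^2 = €10.
Because €27 ≥ €10, revenue can cover variable cost; the firm operates.
Solving P = MC: 32 - 28Q + 3Q^2 = 0 ⇒ Q = 4/3 or 8. On the upward-sloping branch, Q* = 8.
Check: AVC at Q = 8 is €11 ≤ P, so revenue covers variable cost.
Profit = P·Q − TC = 27·8 − 441 = -€225, a loss, but smaller than the €353 fixed cost the firm would lose by shutting down.

Produce at Q = 8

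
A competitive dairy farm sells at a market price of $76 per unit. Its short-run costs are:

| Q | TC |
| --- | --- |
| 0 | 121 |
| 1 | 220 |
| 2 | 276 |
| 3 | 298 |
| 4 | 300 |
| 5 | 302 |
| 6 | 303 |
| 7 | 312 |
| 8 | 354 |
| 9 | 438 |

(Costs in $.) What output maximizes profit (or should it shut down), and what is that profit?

Tabulate TR − TC: Q=0: -121; Q=1: -144; Q=2: -124; Q=3: -70; Q=4: 4; Q=5: 78; Q=6: 153; Q=7: 220; Q=8: 254; Q=9: 246.
Profit is maximized at Q = 8. AVC there is 233/8 = $29.12 ≤ P, so producing beats shutting down (which would give -$121).

Q = 8; profit = $254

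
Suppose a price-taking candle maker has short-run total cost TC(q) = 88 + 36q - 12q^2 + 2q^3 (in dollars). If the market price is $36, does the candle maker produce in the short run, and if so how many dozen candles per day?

Produce at q = 4

Strip out fixed cost: VC = 36q - 12q^2 + 2q^3. Then AVC = 36 - 12q + 2q^2 and MC = 36 - 24q + 6q^2.
AVC hits its minimum where MC = AVC, at q = 3, giving min AVC = 36 - 12·3 + 2·3^2 = $18.
P = $36 exceeds min AVC = $18, so the firm stays open.
P = MC gives -24q + 6q^2 = 0, with roots 0 and 4. Take the larger (rising MC): q* = 4.
Check: AVC at q = 4 is $20 ≤ P, so revenue covers variable cost.
Profit = P·q − TC = 36·4 − 168 = -$24, a loss, but smaller than the $88 fixed cost the firm would lose by shutting down.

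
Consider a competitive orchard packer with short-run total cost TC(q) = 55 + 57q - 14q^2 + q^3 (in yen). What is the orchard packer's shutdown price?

The firm shuts down when price falls below the minimum of average variable cost. AVC = VC/q = 57 - 14q + q^2.
At the minimum of AVC, MC = AVC. MC = 57 - 28q + 3q^2; setting MC = AVC gives 2q^2 - 14q = 0, so q = 7. min AVC = 8.
The firm shuts down for any P below ¥8.

¥8 per unit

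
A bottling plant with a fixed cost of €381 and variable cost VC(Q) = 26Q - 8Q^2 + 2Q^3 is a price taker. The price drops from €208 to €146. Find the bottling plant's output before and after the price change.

Output falls from 7 to 6

MC = 26 - 16Q + 6Q^2; the shutdown threshold is min AVC = €18 (at Q = 2).
With P = €208 above the shutdown price, P = MC gives Q = 7.
At P = €146 ≥ min AVC, set P = MC: Q = 6. The firm stays open but cuts output.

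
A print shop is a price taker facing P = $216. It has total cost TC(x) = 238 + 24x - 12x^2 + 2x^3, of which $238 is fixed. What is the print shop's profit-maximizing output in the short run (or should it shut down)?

Strip out fixed cost: VC = 24x - 12x^2 + 2x^3. Then AVC = 24 - 12x + 2x^2 and MC = 24 - 24x + 6x^2.
AVC hits its minimum where MC = AVC, at x = 3, giving min AVC = 24 - 12·3 + 2·3^2 = $6.
P = $216 exceeds min AVC = $6, so the firm stays open.
Solving P = MC: -192 - 24x + 6x^2 = 0 ⇒ x = -4 or 8. On the upward-sloping branch, x* = 8.
Check: AVC at x = 8 is $56 ≤ P, so revenue covers variable cost.
Profit = P·x − TC = 216·8 − 686 = $1042.

Produce at x = 8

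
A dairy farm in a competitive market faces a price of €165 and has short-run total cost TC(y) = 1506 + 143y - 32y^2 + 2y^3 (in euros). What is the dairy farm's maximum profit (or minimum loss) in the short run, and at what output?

Profit = -€54 at y = 11

AVC = 143 - 32y + 2y^2; min AVC = €15 at y = 8. Since P = €165 ≥ min AVC, the firm produces.
MC = 143 - 64y + 6y^2. Setting P = MC and taking the root on the rising branch gives y* = 11.
TR = 165·11 = 1815. TC = 1506 + 363 = 1869. Profit = 1815 − 1869 = -€54.
Shutting down would mean losing the fixed cost of €1506, so operating at a loss of €54 is better by €1452.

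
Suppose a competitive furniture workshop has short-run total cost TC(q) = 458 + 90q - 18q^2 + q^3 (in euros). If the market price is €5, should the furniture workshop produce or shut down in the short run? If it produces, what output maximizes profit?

Strip out fixed cost: VC = 90q - 18q^2 + q^3. Then AVC = 90 - 18q + q^2 and MC = 90 - 36q + 3q^2.
AVC is minimized where dAVC/dq = -18 + 2q = 0, at q = 9; min AVC = 90 - 18·9 + 9^2 = €9.
With P < min AVC (€5 < €9), every unit sold adds to the loss.
The firm minimizes its loss by shutting down and losing only its fixed cost of €458.

Shut down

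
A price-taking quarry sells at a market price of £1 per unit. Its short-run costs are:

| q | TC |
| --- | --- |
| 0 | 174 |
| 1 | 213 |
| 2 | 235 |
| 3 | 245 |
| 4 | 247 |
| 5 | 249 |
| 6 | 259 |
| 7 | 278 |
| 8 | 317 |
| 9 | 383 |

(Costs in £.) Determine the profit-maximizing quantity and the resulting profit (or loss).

q = 0 (shut down); profit = -£174

Profit at each row (π = 1q − TC): q=0: -174; q=1: -212; q=2: -233; q=3: -242; q=4: -243; q=5: -244; q=6: -253; q=7: -271; q=8: -309; q=9: -374.
Profit is highest at q = 0. Equivalently, the lowest AVC in the table is 85/6 ≈ £14.17 at q = 6, and P = £1 falls below it — price never covers variable cost, so the firm shuts down and loses only its fixed cost.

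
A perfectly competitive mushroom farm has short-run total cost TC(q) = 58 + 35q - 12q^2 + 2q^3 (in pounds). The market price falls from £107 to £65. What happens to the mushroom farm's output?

AVC = 35 - 12q + 2q^2, minimized at q = 3 where min AVC = £17. MC = 35 - 24q + 6q^2.
With P = £107 above the shutdown price, P = MC gives q = 6.
At P = £65 ≥ min AVC, set P = MC: q = 5. The firm stays open but cuts output.

Output falls from 6 to 5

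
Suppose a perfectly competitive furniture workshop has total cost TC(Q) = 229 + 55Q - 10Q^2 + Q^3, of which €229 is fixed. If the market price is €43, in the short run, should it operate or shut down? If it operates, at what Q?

Produce at Q = 6

From TC, MC = TC'(Q) = 55 - 20Q + 3Q^2 and AVC = VC/Q = 55 - 10Q + Q^2.
The AVC parabola has its vertex at Q = 10/2 = 5, where AVC = 55 - 10·5 + 5^2 = €30.
Since P = €43 ≥ min AVC = €30, price covers variable cost and the firm should produce.
Set P = MC: 43 = 55 - 20Q + 3Q^2 → 12 - 20Q + 3Q^2 = 0. The roots are Q = 2/3 and Q = 6; the profit-maximizing output is on the rising part of MC, so Q* = 6.
Check: AVC at Q = 6 is €31 ≤ P, so revenue covers variable cost.
Profit = P·Q − TC = 43·6 − 415 = -€157, a loss, but smaller than the €229 fixed cost the firm would lose by shutting down.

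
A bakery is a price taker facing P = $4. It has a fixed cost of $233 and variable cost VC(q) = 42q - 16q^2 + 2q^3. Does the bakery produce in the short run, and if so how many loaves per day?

From TC, MC = TC'(q) = 42 - 32q + 6q^2 and AVC = VC/q = 42 - 16q + 2q^2.
AVC hits its minimum where MC = AVC, at q = 4, giving min AVC = 42 - 16·4 + 2·4^2 = $10.
Since P = $4 < min AVC = $10, price fails to cover variable cost at any output.
Shutting down limits the loss to fixed cost, $233.

Shut down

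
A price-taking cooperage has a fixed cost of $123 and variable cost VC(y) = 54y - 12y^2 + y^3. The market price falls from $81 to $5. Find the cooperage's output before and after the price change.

MC = 54 - 24y + 3y^2; the shutdown threshold is min AVC = $18 (at y = 6).
At P = $81 ≥ min AVC, set P = MC on the rising branch: y = 9.
At P = $5 < min AVC = $18, price no longer covers variable cost at any output, so the firm shuts down: y = 0.

Output falls from 9 to 0 (the firm shuts down)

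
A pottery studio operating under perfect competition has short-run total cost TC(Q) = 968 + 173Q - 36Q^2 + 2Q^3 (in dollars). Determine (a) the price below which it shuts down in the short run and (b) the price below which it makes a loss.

AVC = 173 - 36Q + 2Q^2; minimized at Q = 9, giving min AVC = $11. That is the shutdown price.
ATC = 968/Q + 173 - 36Q + 2Q^2. Setting dATC/dQ = −968/Q^2 − 36 + 4Q = 0 gives Q = 11 (since 4·11^3 − 36·11^2 = 968).
min ATC = 968/11 + 173 − 36·11 + 2·11^2 = $107. That is the break-even price.
Between these two prices the firm operates at a loss; above $107 it earns a profit.

Shutdown price = $11; break-even price = $107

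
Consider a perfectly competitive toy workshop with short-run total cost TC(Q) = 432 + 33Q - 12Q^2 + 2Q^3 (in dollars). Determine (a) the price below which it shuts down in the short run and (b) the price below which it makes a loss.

Shutdown price = min AVC. AVC = 33 - 12Q + 2Q^2, with vertex at Q = 3 and minimum $15.
ATC = 432/Q + 33 - 12Q + 2Q^2. Setting dATC/dQ = −432/Q^2 − 12 + 4Q = 0 gives Q = 6 (since 4·6^3 − 12·6^2 = 432).
min ATC = 432/6 + 33 − 12·6 + 2·6^2 = $105. That is the break-even price.
Between these two prices the firm operates at a loss; above $105 it earns a profit.

Shutdown price = $15; break-even price = $105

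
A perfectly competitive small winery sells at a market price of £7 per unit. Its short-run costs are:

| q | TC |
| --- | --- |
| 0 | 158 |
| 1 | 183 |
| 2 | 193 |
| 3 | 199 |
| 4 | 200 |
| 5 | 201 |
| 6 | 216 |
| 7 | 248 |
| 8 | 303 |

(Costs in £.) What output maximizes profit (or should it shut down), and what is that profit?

q = 0 (shut down); profit = -£158

Tabulate TR − TC: q=0: -158; q=1: -176; q=2: -179; q=3: -178; q=4: -172; q=5: -166; q=6: -174; q=7: -199; q=8: -247.
Profit is highest at q = 0. Equivalently, the lowest AVC in the table is 43/5 ≈ £8.60 at q = 5, and P = £7 falls below it — price never covers variable cost, so the firm shuts down and loses only its fixed cost.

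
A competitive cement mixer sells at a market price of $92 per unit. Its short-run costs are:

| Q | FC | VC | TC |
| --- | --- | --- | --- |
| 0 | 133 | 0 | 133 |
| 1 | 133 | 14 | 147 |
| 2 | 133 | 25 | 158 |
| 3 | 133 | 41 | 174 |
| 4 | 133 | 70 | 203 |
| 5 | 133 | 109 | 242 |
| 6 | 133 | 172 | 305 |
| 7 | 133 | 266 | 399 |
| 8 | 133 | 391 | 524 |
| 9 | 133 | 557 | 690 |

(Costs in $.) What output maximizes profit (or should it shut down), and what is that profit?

Profit at each row (π = 92Q − TC): Q=0: -133; Q=1: -55; Q=2: 26; Q=3: 102; Q=4: 165; Q=5: 218; Q=6: 247; Q=7: 245; Q=8: 212; Q=9: 138.
Profit is maximized at Q = 6. AVC there is 172/6 = $28.67 ≤ P, so producing beats shutting down (which would give -$133).

Q = 6; profit = $247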